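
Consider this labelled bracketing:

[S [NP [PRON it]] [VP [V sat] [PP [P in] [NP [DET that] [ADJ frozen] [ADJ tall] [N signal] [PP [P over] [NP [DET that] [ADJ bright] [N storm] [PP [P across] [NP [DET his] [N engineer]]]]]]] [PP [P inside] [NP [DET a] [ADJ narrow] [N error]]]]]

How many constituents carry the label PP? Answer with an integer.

4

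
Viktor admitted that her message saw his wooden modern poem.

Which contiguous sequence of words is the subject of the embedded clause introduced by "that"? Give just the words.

her message

"her message" is the NP that combines with the VP headed by "saw" to form the embedded clause introduced by "that" — the subject.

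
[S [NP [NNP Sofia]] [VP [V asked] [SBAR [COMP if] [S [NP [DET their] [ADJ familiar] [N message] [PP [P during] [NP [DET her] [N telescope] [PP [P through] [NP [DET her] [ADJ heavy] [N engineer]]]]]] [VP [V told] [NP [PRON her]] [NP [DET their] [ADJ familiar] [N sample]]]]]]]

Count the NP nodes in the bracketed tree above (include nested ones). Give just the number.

6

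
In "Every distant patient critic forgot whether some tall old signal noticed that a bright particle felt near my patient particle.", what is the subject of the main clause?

every distant patient critic

The subject of the main clause is the NP immediately before the verb "forgot": "every distant patient critic".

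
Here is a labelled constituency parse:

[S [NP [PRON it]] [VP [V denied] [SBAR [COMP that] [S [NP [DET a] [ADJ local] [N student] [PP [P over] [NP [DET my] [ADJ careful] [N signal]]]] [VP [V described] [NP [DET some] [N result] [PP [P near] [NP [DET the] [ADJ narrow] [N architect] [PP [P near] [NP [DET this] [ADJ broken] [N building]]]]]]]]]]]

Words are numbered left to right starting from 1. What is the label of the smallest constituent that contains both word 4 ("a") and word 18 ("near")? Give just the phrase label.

S

The smallest bracket enclosing both words is [S a local student over my careful signal described some result near the narrow architect near this broken building], so the label is S.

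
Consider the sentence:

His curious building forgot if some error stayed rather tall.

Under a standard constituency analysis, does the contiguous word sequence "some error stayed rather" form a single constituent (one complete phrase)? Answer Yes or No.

No

The smallest constituent containing the whole sequence is the clause [S some error stayed rather tall], but the sequence is only part of it — it straddles the boundary between noun phrase "some error" and verb phrase "stayed rather tall".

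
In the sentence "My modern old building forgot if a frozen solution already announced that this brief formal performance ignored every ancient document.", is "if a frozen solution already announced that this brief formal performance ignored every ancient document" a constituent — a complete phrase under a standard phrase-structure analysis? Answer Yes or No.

Yes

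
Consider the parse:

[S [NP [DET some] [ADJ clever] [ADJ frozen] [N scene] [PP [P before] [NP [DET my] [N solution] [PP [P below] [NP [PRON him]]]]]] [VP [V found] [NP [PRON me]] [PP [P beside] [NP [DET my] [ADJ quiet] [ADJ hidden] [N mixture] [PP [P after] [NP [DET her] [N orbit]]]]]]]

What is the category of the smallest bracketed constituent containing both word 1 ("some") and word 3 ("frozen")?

Both words fall inside [NP some clever frozen scene before my solution below him] (words 1–9), and no smaller constituent contains them both. Label: NP.

NP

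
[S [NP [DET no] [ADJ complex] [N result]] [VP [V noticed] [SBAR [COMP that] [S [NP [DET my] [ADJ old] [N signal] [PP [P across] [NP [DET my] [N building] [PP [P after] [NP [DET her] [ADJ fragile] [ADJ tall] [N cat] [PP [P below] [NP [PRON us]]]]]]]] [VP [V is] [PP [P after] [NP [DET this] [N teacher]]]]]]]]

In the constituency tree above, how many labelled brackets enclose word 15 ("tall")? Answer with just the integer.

The word sits inside ADJ, which is inside NP, inside PP, inside NP, inside PP, inside NP, inside S, inside SBAR, inside VP, inside S — 10 brackets in all.

10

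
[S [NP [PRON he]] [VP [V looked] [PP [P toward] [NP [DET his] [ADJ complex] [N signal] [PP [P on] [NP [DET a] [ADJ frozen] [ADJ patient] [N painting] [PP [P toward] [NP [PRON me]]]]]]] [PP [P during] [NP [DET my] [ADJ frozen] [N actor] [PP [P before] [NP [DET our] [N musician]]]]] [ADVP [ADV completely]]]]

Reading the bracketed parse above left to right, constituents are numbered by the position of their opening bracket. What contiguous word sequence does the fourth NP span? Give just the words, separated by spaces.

me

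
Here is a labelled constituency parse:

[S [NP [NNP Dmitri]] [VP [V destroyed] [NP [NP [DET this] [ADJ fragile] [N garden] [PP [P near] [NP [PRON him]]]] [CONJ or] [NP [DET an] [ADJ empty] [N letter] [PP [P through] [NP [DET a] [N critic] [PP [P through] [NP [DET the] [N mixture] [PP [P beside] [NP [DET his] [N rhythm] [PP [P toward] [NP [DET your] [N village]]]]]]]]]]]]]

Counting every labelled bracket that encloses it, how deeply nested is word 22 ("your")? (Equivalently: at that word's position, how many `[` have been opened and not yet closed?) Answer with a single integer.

The word sits inside DET, which is inside NP, inside PP, inside NP, inside PP, inside NP, inside PP, inside NP, inside PP, inside NP, inside NP, inside VP, inside S — 13 brackets in all.

13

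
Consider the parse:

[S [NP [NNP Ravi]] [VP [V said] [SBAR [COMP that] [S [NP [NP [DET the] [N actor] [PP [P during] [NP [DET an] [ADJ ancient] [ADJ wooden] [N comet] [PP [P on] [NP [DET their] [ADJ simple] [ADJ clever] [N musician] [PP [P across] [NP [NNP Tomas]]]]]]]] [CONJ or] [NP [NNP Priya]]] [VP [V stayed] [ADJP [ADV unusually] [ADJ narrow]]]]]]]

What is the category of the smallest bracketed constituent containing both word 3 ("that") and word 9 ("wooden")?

SBAR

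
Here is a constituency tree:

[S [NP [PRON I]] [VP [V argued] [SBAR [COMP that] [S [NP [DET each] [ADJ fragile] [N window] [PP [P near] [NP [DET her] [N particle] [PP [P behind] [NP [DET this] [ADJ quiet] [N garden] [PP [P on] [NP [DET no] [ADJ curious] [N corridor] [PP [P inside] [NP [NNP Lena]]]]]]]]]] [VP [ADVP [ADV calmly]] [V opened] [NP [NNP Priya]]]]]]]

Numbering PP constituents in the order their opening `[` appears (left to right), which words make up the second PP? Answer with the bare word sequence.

behind this quiet garden on no curious corridor inside Lena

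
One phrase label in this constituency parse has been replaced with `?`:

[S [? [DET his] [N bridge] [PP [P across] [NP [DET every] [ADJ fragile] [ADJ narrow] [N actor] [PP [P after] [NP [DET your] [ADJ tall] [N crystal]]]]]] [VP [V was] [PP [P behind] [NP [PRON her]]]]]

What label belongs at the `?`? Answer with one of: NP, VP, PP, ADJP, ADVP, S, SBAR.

NP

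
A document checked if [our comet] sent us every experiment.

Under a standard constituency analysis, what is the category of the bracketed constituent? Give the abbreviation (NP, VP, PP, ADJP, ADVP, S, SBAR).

The bracketed span "our comet" is headed by "comet", making it a noun phrase (NP).

NP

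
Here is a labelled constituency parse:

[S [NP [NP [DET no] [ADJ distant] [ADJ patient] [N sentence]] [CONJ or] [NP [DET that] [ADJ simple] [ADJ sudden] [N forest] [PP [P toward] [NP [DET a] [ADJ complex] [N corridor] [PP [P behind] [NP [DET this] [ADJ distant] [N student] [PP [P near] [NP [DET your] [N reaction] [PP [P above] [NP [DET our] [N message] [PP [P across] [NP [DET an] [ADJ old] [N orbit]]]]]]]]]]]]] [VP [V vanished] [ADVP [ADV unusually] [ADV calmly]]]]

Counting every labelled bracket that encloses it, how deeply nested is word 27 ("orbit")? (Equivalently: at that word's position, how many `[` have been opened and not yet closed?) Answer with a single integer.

The word sits inside N, which is inside NP, inside PP, inside NP, inside PP, inside NP, inside PP, inside NP, inside PP, inside NP, inside PP, inside NP, inside NP, inside S — 14 brackets in all.

14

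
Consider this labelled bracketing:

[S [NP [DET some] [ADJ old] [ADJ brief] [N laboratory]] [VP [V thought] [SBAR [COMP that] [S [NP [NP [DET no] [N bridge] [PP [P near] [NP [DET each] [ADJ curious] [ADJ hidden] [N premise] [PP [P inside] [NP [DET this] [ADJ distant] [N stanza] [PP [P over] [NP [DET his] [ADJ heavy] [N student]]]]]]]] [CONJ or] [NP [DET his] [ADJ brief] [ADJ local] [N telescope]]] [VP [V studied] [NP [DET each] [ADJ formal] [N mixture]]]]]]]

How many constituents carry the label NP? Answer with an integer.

8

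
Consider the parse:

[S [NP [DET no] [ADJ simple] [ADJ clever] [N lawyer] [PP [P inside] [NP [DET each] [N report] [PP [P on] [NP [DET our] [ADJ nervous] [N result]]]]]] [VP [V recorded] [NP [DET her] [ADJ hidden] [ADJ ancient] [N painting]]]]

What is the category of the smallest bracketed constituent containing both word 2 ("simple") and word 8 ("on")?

NP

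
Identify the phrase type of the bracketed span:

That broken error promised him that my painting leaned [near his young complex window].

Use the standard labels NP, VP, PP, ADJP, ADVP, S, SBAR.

PP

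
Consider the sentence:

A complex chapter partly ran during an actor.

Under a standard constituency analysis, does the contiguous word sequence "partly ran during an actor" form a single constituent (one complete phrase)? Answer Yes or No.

Yes

The sequence corresponds to a single VP node — the verb phrase "partly ran during an actor".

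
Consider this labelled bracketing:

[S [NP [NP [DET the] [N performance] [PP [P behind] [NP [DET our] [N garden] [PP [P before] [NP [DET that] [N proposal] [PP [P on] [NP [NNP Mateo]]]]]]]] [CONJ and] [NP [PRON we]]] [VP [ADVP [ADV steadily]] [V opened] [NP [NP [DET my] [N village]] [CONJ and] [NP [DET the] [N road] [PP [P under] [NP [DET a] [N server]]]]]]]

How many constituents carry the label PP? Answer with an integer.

Scanning left to right, an opening `[PP` appears at word positions 3, 6, 9, 20 — 4 in total.

4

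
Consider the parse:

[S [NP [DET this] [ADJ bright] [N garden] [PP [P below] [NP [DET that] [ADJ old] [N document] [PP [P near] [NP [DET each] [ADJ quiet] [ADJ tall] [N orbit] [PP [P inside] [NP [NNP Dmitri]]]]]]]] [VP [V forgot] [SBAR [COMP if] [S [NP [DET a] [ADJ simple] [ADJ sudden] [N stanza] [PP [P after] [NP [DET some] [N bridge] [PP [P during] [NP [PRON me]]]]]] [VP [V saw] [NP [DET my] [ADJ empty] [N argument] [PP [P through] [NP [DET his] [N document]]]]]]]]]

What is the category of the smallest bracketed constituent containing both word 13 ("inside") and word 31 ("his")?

S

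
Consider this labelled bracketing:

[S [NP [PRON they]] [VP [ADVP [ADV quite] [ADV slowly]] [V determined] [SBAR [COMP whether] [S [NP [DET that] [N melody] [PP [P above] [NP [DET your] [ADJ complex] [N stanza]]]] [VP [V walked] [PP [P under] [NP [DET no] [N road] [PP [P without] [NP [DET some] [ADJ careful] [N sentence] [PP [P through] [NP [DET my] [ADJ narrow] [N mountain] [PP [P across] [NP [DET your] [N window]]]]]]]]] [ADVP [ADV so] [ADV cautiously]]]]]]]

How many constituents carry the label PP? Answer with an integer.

Listing each PP by its span: [PP above your complex stanza]; [PP under no road without some careful sentence through my narrow mountain across your window]; [PP without some careful sentence through my narrow mountain across your window]; [PP through my narrow mountain across your window]; [PP across your window] — that makes 5.

5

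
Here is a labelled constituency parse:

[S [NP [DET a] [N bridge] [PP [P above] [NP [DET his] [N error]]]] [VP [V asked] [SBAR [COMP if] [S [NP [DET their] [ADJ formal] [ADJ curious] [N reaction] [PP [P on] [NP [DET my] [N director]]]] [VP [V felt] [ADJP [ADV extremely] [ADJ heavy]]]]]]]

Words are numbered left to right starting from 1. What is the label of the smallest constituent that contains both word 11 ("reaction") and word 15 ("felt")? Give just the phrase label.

Word 11 lies under S → VP → SBAR → S → NP → N; word 15 lies under S → VP → SBAR → S → VP → V. The lowest shared node is the S.

S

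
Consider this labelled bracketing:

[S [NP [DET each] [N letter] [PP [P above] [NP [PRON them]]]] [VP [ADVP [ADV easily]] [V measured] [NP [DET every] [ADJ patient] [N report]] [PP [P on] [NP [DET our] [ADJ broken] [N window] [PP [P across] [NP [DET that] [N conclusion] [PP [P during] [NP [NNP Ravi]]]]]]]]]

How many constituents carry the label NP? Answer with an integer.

6

Scanning left to right, an opening `[NP` appears at word positions 1, 4, 7, 11, 15, 18 — 6 in total.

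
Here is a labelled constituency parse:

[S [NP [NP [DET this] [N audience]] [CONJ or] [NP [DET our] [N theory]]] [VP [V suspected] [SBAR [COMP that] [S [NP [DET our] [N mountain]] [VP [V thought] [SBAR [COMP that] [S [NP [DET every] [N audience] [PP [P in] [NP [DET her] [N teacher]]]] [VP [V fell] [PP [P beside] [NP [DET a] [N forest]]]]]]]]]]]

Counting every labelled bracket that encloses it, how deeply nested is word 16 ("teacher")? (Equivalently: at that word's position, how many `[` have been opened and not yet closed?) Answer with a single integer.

Path from the root down to the word: S → VP → SBAR → S → VP → SBAR → S → NP → PP → NP → N. That is 11 enclosing brackets.

11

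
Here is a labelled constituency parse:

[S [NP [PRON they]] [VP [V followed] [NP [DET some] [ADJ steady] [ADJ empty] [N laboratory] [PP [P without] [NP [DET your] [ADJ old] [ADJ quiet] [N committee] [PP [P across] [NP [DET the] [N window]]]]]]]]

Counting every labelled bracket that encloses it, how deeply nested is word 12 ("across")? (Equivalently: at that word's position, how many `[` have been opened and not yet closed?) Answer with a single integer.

7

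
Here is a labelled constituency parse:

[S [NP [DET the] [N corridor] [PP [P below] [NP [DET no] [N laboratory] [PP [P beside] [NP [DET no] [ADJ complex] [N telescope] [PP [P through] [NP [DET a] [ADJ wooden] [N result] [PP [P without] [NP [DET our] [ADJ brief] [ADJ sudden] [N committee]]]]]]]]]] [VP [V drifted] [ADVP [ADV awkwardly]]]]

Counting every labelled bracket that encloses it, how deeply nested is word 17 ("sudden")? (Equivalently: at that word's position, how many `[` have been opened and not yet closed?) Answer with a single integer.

Counting open brackets not yet closed at "sudden": [S [NP [PP [NP [PP [NP [PP [NP [PP [NP [ADJ = 11.

11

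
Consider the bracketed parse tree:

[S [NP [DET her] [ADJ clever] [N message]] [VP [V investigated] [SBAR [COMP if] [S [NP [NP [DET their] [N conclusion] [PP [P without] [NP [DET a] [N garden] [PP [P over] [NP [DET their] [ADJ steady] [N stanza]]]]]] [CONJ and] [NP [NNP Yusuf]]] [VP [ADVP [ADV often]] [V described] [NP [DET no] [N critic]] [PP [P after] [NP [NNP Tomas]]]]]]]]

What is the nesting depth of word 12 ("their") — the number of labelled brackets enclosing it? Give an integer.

11

Counting open brackets not yet closed at "their": [S [VP [SBAR [S [NP [NP [PP [NP [PP [NP [DET = 11.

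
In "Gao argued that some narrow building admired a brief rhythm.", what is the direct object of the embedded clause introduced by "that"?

"admired" heads the VP of the embedded clause introduced by "that", and "a brief rhythm" is its direct object.

a brief rhythm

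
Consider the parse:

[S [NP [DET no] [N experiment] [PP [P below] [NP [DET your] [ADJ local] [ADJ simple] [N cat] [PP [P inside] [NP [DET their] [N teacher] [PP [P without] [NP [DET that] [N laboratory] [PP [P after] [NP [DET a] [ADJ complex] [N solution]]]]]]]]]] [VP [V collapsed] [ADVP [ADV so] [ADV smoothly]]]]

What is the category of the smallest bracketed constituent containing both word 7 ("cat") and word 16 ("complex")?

The smallest bracket enclosing both words is [NP your local simple cat inside their teacher without that laboratory after a complex solution], so the label is NP.

NP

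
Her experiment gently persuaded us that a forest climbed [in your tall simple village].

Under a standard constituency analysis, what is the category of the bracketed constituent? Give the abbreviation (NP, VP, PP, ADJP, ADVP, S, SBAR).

PP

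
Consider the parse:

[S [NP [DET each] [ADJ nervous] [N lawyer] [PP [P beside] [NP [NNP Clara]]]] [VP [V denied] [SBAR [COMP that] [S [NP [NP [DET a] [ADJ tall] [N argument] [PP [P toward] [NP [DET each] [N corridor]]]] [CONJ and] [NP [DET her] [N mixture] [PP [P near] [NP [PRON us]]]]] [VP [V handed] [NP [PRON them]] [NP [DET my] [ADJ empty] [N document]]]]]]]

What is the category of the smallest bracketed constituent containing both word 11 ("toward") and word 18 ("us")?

NP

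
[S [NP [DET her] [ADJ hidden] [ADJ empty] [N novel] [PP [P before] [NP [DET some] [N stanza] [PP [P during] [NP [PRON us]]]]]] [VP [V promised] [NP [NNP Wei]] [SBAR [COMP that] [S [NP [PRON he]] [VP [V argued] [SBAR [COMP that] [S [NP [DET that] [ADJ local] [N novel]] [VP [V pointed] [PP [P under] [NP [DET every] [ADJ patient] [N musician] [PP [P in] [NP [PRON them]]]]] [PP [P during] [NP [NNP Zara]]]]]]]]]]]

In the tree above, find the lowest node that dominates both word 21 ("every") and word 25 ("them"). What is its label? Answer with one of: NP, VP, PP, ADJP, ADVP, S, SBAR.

Both words fall inside [NP every patient musician in them] (words 21–25), and no smaller constituent contains them both. Label: NP.

NP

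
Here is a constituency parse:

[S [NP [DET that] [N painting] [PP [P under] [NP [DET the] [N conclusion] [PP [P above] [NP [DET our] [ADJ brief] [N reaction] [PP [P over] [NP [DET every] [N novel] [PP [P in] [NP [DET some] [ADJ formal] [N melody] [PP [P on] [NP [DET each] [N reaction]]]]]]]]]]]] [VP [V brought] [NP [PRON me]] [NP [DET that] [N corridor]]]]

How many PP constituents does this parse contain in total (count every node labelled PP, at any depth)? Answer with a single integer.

5

Listing each PP by its span: [PP under the conclusion above our brief reaction over every novel in some formal melody on each reaction]; [PP above our brief reaction over every novel in some formal melody on each reaction]; [PP over every novel in some formal melody on each reaction]; [PP in some formal melody on each reaction]; [PP on each reaction] — that makes 5.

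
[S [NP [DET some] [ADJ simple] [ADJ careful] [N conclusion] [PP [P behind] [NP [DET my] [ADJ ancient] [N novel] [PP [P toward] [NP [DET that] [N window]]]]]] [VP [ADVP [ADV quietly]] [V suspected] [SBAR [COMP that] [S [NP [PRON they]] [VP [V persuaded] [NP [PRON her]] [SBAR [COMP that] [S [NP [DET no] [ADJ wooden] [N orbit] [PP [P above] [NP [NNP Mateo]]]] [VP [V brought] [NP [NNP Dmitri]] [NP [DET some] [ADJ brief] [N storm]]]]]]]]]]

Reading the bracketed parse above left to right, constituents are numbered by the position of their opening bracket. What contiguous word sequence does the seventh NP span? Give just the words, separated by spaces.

The NP opening brackets appear, in order, over: "some simple careful conclusion behind my ancient novel toward that window"; "my ancient novel toward that window"; "that window"; "they"; "her"; "no wooden orbit above Mateo"; "Mateo"; "Dmitri"; "some brief storm". The seventh one spans "Mateo".

Mateo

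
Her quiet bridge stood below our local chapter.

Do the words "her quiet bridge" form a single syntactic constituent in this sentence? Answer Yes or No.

Yes

These words form the whole noun phrase headed by "bridge", so yes — one constituent.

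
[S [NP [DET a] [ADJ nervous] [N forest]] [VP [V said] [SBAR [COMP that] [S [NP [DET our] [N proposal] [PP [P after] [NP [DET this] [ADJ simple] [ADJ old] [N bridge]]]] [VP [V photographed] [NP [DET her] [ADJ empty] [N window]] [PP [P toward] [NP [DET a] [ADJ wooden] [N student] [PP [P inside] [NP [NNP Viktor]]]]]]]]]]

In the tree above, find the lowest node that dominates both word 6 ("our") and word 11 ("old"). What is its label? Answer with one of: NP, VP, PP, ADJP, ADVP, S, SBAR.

Word 6 lies under S → VP → SBAR → S → NP → DET; word 11 lies under S → VP → SBAR → S → NP → PP → NP → ADJ. The lowest shared node is the NP.

NP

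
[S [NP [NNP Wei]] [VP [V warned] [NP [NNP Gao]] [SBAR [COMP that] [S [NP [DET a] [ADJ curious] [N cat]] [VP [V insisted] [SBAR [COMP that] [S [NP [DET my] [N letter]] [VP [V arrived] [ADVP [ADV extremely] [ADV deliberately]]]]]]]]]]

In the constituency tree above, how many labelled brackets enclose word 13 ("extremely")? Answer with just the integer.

Path from the root down to the word: S → VP → SBAR → S → VP → SBAR → S → VP → ADVP → ADV. That is 10 enclosing brackets.

10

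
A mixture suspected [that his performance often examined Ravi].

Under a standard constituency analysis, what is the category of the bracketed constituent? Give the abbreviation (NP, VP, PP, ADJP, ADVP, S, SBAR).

SBAR

The bracketed span "that his performance often examined Ravi" is headed by "that", making it a subordinate clause (SBAR).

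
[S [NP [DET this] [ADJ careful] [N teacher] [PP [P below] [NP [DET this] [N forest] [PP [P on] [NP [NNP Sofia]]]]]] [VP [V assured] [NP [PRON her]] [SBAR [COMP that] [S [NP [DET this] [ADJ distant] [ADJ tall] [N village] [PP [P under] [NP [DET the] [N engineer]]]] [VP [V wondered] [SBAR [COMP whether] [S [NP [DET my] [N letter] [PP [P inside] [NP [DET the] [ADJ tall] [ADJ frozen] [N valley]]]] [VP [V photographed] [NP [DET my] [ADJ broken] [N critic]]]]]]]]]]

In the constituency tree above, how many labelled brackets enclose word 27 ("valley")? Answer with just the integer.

Counting open brackets not yet closed at "valley": [S [VP [SBAR [S [VP [SBAR [S [NP [PP [NP [N = 11.

11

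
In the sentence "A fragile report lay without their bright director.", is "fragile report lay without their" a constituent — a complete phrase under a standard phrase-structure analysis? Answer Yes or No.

No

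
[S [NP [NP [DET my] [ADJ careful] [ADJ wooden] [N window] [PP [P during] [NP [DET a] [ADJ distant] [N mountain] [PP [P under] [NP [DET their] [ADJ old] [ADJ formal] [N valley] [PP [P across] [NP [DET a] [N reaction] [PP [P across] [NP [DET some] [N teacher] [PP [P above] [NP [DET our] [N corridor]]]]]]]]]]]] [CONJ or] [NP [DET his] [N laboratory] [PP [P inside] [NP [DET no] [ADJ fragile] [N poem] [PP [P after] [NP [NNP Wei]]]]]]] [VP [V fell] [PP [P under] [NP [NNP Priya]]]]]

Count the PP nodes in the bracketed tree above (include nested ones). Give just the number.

8

Scanning left to right, an opening `[PP` appears at word positions 5, 9, 14, 17, 20, 26, 30, 33 — 8 in total.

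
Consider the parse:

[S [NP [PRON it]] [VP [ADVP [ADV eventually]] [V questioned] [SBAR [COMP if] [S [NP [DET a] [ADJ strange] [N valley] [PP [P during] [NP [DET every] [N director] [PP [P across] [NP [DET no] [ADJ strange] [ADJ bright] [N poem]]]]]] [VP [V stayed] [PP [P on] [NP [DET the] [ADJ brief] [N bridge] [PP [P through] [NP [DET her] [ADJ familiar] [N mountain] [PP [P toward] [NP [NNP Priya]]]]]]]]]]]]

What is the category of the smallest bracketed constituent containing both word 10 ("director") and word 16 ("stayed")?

S

The smallest bracket enclosing both words is [S a strange valley during every director across no strange bright poem stayed on the brief bridge through her familiar mountain toward Priya], so the label is S.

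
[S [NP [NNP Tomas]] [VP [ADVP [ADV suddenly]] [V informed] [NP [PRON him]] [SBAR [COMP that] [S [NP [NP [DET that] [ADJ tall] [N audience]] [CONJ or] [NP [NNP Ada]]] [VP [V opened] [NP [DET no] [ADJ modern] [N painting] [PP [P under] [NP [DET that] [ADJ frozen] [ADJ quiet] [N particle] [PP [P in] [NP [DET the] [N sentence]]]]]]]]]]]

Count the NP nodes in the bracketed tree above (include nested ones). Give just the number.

8

The NP constituents are: [NP Tomas]; [NP him]; [NP that tall audience or Ada]; [NP that tall audience]; [NP Ada]; [NP no modern painting under that frozen quiet particle in the sentence] …. Total: 8.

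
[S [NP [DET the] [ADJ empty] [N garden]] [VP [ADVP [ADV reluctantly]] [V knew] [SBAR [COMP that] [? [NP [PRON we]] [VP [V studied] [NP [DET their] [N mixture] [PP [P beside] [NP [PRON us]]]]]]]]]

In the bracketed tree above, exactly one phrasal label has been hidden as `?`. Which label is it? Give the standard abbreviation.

The `?` node immediately contains: NP, VP. That is the internal structure of a clause, so the label is S.

S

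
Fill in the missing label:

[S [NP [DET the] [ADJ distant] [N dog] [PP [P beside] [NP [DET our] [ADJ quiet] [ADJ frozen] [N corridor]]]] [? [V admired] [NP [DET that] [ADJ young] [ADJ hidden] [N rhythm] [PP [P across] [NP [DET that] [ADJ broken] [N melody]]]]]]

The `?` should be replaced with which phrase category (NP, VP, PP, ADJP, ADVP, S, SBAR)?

A constituent whose immediate children are V 'admired', NP is a verb phrase: VP.

VP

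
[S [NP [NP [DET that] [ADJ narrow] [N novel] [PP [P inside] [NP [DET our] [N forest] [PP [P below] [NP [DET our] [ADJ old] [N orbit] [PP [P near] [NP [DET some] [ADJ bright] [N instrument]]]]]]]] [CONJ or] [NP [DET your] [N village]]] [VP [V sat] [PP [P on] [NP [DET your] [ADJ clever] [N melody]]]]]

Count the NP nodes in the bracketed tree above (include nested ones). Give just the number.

The NP constituents are: [NP that narrow novel inside our forest below our old orbit near some bright instrument or your village]; [NP that narrow novel inside our forest below our old orbit near some bright instrument]; [NP our forest below our old orbit near some bright instrument]; [NP our old orbit near some bright instrument]; [NP some bright instrument]; [NP your village] …. Total: 7.

7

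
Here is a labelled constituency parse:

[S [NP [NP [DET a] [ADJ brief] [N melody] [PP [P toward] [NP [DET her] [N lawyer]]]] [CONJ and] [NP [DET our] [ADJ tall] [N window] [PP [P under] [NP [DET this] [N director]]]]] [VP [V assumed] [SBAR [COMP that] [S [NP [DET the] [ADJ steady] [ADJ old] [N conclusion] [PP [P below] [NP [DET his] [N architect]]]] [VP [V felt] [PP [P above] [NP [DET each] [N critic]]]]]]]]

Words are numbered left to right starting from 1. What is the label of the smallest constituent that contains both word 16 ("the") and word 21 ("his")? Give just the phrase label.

NP

Word 16 lies under S → VP → SBAR → S → NP → DET; word 21 lies under S → VP → SBAR → S → NP → PP → NP → DET. The lowest shared node is the NP.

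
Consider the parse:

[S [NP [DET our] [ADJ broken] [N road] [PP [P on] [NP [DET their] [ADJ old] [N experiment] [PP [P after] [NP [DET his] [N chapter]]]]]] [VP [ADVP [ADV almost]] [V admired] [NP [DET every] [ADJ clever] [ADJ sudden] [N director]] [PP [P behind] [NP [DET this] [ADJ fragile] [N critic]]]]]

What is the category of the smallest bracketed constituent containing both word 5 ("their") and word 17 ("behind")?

S

Word 5 lies under S → NP → PP → NP → DET; word 17 lies under S → VP → PP → P. The lowest shared node is the S.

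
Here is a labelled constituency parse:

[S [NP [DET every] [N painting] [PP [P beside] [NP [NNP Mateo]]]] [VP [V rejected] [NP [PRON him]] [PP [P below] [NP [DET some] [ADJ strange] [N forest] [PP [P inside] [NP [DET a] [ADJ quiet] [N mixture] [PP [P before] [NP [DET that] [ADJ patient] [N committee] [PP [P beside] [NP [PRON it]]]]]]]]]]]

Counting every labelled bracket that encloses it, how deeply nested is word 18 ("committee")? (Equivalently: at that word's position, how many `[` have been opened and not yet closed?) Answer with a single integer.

9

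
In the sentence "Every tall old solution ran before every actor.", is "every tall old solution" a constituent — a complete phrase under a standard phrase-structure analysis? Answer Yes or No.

"every tall old solution" is exactly the noun phrase [NP every tall old solution], a complete constituent.

Yes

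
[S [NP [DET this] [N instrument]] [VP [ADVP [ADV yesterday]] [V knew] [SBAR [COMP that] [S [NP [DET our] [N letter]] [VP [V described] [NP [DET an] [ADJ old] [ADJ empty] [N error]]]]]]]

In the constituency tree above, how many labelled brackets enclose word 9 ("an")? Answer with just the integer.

The word sits inside DET, which is inside NP, inside VP, inside S, inside SBAR, inside VP, inside S — 7 brackets in all.

7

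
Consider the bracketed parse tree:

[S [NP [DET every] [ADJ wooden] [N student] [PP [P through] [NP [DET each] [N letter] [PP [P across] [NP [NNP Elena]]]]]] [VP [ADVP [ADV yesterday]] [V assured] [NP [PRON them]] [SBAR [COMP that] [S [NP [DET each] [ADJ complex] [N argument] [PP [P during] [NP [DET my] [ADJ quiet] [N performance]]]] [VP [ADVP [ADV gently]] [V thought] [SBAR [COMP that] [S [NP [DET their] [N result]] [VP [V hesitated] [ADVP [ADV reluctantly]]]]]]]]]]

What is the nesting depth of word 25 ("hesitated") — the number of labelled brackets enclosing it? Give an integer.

Path from the root down to the word: S → VP → SBAR → S → VP → SBAR → S → VP → V. That is 9 enclosing brackets.

9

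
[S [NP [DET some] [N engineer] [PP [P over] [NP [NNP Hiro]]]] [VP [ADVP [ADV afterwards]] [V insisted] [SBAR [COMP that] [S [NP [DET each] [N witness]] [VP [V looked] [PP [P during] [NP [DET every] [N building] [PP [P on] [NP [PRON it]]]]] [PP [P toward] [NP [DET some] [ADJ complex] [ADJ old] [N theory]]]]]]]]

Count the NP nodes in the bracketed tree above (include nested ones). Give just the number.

6

The NP constituents are: [NP some engineer over Hiro]; [NP Hiro]; [NP each witness]; [NP every building on it]; [NP it]; [NP some complex old theory]. Total: 6.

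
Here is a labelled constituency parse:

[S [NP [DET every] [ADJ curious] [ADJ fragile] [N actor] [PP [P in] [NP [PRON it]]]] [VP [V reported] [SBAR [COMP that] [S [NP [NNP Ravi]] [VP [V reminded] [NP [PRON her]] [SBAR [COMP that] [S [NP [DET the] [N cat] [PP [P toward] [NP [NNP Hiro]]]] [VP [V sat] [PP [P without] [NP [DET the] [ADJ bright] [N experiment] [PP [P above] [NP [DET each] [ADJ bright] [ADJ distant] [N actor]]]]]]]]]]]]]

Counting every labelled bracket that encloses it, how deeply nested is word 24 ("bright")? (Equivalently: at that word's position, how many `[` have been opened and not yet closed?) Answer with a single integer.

13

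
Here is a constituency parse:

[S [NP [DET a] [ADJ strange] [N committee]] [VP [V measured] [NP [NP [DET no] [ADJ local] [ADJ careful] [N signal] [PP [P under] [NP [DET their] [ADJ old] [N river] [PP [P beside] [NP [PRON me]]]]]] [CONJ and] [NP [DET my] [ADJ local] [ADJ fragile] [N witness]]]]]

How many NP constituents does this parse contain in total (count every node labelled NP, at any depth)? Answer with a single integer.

Scanning left to right, an opening `[NP` appears at word positions 1, 5, 5, 10, 14, 16 — 6 in total.

6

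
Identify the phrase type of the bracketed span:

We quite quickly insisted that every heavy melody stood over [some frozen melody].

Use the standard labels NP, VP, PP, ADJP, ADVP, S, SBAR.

The bracketed span "some frozen melody" is headed by "melody", making it a noun phrase (NP).

NP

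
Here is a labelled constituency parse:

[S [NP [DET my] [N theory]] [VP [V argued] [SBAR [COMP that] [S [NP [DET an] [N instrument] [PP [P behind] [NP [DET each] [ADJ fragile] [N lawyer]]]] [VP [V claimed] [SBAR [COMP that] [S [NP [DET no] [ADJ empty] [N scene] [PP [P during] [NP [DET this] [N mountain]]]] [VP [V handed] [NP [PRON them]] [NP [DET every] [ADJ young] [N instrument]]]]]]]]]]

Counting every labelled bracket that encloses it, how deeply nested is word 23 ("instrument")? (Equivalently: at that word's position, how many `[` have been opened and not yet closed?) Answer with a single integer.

10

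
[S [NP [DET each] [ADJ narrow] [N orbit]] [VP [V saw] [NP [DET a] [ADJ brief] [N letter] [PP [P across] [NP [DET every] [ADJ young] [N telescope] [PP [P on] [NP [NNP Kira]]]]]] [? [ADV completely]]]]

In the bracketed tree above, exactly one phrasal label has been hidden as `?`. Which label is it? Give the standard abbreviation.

ADVP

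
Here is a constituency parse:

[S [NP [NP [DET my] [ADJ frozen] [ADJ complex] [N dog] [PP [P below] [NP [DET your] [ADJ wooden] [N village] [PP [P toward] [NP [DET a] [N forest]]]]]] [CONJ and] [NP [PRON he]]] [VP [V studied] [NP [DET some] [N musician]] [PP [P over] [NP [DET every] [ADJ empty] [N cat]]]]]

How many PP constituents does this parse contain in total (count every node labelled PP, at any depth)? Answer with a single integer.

3

Listing each PP by its span: [PP below your wooden village toward a forest]; [PP toward a forest]; [PP over every empty cat] — that makes 3.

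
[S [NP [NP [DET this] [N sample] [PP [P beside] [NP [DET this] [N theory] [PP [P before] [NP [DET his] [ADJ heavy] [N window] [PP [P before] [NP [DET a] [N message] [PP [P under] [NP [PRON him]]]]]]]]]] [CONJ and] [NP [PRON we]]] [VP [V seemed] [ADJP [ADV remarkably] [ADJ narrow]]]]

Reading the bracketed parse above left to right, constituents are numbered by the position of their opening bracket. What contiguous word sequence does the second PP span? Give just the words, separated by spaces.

before his heavy window before a message under him

In left-to-right order the PP constituents are "beside this theory before his heavy window before a message under him"; "before his heavy window before a message under him"; "before a message under him"; "under him". Number 2 is "before his heavy window before a message under him".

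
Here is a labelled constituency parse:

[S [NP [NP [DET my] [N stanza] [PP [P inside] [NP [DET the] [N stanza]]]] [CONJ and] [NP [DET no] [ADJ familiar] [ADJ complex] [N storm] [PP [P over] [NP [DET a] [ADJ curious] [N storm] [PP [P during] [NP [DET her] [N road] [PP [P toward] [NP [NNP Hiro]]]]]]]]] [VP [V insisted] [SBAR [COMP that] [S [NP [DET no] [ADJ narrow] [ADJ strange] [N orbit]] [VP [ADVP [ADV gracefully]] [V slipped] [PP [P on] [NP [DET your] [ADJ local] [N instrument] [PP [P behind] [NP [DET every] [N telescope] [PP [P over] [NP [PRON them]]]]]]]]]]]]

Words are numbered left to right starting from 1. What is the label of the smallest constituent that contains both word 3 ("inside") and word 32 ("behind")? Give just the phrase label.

S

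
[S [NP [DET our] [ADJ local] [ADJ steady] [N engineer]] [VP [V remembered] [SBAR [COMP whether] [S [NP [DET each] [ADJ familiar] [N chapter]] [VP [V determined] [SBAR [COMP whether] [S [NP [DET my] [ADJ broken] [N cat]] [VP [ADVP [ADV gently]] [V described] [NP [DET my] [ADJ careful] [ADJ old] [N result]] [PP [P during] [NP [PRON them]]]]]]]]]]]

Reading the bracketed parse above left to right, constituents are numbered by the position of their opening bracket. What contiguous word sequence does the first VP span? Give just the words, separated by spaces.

remembered whether each familiar chapter determined whether my broken cat gently described my careful old result during them

The VP opening brackets appear, in order, over: "remembered whether each familiar chapter determined whether my broken cat gently described my careful old result during them"; "determined whether my broken cat gently described my careful old result during them"; "gently described my careful old result during them". The first one spans "remembered whether each familiar chapter determined whether my broken cat gently described my careful old result during them".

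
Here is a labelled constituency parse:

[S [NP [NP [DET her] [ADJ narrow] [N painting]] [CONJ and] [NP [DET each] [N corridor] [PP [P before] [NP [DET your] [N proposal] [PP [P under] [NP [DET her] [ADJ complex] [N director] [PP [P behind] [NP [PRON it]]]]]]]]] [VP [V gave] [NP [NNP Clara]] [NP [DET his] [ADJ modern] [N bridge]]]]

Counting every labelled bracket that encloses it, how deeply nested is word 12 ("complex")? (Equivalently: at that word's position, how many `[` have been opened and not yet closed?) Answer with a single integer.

8

The word sits inside ADJ, which is inside NP, inside PP, inside NP, inside PP, inside NP, inside NP, inside S — 8 brackets in all.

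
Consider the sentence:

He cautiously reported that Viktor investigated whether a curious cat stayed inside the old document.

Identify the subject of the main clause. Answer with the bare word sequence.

"he" is the NP that combines with the VP headed by "reported" to form the main clause — the subject.

he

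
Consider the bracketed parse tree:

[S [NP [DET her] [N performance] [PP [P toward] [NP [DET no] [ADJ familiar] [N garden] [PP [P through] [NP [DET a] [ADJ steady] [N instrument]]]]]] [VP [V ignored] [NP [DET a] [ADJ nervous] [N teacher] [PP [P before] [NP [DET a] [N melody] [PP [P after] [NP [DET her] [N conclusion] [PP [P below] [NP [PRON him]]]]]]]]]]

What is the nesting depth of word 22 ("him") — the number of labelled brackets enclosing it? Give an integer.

10

Counting open brackets not yet closed at "him": [S [VP [NP [PP [NP [PP [NP [PP [NP [PRON = 10.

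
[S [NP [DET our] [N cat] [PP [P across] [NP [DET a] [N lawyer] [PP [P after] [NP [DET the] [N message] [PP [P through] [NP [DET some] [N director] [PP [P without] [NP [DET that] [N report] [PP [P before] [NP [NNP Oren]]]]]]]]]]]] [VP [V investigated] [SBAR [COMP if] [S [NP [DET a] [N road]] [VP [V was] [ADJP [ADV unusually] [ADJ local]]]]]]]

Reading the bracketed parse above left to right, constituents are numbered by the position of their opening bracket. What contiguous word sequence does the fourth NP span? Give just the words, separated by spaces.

Opening `[NP` markers occur at word positions 1, 4, 7, 10, 13, 16, 19; the fourth of these opens the constituent [NP some director without that report before Oren].

some director without that report before Oren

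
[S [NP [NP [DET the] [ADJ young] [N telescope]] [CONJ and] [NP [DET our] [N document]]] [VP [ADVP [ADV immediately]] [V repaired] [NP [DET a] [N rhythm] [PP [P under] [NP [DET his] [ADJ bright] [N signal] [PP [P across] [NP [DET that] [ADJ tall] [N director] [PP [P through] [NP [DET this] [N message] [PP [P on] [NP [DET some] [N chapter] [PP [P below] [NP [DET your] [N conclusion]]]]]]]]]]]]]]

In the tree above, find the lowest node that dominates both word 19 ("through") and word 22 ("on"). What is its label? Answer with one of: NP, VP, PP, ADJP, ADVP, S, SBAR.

PP

The smallest bracket enclosing both words is [PP through this message on some chapter below your conclusion], so the label is PP.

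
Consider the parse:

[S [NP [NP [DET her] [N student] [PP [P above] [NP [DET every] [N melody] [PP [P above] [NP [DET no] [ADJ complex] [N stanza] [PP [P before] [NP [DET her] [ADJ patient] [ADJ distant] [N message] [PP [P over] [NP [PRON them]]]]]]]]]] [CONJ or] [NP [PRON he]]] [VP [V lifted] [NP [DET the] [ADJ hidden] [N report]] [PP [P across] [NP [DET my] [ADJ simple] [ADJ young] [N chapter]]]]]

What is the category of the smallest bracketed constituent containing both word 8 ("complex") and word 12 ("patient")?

Both words fall inside [NP no complex stanza before her patient distant message over them] (words 7–16), and no smaller constituent contains them both. Label: NP.

NP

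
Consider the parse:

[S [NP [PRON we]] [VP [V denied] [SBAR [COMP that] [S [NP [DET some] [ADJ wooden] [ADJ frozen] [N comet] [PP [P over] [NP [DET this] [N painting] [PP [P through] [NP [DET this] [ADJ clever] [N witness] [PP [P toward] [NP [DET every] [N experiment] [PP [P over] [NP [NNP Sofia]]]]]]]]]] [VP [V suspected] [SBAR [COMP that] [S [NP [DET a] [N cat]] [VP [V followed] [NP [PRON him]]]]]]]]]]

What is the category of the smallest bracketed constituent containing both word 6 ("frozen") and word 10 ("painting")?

NP

Word 6 lies under S → VP → SBAR → S → NP → ADJ; word 10 lies under S → VP → SBAR → S → NP → PP → NP → N. The lowest shared node is the NP.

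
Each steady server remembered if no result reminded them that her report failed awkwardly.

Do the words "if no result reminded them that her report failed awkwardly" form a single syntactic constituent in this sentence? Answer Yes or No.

Yes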